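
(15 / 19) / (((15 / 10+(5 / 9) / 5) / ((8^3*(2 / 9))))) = 30720 / 551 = 55.75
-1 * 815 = -815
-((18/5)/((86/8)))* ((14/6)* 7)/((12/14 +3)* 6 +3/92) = -252448/1069625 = -0.24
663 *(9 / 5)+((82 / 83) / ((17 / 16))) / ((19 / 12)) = 1193.99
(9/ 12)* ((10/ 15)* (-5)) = -2.50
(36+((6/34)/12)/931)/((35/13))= 29628157/2215780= 13.37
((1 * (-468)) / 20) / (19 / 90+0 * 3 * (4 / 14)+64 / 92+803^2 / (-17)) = 823446 / 1334722721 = 0.00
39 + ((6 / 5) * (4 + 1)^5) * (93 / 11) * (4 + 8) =4185429 / 11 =380493.55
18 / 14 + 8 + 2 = 79 / 7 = 11.29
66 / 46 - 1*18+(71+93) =3391 / 23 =147.43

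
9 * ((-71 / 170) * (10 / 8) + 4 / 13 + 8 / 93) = -63309 / 54808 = -1.16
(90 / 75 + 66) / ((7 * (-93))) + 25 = 3859 / 155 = 24.90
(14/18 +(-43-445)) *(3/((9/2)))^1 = -8770/27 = -324.81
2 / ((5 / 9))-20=-82 / 5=-16.40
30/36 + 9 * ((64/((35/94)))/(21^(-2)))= 20466457/30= 682215.23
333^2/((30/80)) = 295704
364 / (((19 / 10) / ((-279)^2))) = 283341240 / 19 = 14912696.84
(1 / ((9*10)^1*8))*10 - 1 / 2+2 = 109 / 72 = 1.51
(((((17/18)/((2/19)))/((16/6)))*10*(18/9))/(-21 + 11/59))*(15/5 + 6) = -285855/9824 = -29.10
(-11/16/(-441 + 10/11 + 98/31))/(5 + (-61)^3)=-3751/541085362688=-0.00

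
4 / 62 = 2 / 31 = 0.06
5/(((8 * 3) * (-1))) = -5/24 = -0.21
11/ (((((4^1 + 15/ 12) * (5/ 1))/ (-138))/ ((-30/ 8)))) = 1518/ 7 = 216.86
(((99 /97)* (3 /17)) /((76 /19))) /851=297 /5613196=0.00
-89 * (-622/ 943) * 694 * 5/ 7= 192092260/ 6601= 29100.48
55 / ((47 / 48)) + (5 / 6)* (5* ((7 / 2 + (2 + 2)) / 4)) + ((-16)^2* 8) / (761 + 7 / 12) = 66.67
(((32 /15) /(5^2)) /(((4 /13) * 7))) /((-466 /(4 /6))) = -104 /1834875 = -0.00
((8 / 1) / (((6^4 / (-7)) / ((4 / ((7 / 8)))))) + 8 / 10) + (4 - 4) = 244 / 405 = 0.60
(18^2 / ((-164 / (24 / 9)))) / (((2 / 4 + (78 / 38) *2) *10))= -4104 / 35875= -0.11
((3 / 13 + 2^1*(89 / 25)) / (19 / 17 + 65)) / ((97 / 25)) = 40613 / 1417364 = 0.03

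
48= 48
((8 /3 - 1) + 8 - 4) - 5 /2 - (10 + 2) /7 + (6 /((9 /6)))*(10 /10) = 229 /42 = 5.45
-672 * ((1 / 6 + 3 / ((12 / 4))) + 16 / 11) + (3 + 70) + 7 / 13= -241372 / 143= -1687.92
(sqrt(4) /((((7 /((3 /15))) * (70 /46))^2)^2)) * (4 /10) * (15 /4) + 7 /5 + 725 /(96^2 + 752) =4722569925402627 /3206670556250000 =1.47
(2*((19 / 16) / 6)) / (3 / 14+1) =133 / 408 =0.33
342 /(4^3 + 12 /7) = 5.20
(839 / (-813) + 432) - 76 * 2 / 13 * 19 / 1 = 2206957 / 10569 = 208.81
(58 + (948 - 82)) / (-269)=-924 / 269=-3.43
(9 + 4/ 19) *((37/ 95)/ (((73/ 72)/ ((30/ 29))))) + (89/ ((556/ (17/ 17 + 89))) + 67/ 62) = 63053726758/ 3293097233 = 19.15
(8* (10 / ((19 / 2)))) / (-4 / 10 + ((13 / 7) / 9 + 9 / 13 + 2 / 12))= 12.66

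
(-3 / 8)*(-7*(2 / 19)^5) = 0.00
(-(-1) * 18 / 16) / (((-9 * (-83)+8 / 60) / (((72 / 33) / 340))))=81 / 8382836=0.00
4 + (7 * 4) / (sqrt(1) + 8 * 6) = 4.57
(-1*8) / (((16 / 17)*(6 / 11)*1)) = -187 / 12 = -15.58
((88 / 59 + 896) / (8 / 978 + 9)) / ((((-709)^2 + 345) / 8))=103574112 / 65366971135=0.00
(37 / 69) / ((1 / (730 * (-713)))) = -837310 / 3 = -279103.33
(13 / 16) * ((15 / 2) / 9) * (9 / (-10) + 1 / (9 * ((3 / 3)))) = -923 / 1728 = -0.53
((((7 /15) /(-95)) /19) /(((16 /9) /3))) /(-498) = 21 /23970400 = 0.00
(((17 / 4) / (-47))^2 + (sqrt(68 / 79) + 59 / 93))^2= 2112173 * sqrt(1343) / 64918092 + 1087134223520743 / 853540996237056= 2.47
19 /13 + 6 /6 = 32 /13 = 2.46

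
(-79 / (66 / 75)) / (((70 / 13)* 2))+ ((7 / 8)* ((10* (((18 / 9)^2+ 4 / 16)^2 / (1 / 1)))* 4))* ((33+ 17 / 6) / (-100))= -234.87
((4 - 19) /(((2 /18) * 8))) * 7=-945 /8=-118.12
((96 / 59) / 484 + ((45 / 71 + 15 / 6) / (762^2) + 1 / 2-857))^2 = 733586.48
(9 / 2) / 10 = 9 / 20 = 0.45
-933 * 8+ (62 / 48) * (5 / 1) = -7457.54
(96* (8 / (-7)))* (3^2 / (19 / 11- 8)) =25344 / 161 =157.42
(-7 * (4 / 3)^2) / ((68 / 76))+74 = 9194 / 153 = 60.09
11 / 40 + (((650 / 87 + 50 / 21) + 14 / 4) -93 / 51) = 1629381 / 138040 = 11.80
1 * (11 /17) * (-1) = -11 /17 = -0.65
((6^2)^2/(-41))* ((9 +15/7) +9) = -182736/287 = -636.71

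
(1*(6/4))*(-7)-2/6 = -65/6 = -10.83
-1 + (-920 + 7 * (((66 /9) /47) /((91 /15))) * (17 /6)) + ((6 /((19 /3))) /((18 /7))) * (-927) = -43952239 /34827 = -1262.02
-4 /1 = -4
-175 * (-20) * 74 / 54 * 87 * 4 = 15022000 / 9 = 1669111.11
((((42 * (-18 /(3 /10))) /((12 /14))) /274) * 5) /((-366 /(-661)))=-809725 /8357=-96.89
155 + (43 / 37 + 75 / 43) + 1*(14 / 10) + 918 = 8569972 / 7955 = 1077.31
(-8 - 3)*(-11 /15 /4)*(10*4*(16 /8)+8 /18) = 21901 /135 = 162.23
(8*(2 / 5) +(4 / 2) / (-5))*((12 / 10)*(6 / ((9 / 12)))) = 672 / 25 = 26.88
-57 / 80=-0.71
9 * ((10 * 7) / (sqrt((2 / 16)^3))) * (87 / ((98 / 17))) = 215138.25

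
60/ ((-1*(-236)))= 0.25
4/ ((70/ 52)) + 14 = 594/ 35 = 16.97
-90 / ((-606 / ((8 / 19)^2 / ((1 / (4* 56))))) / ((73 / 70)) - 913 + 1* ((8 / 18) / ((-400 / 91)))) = 756864000 / 7801870979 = 0.10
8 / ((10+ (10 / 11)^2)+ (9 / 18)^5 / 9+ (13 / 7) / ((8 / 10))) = 1951488 / 3208087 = 0.61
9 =9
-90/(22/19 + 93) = -1710/1789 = -0.96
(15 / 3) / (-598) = -5 / 598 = -0.01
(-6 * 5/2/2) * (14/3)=-35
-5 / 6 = -0.83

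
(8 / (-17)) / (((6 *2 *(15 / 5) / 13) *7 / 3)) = -26 / 357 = -0.07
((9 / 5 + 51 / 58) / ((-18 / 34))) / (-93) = 0.05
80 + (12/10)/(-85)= 33994/425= 79.99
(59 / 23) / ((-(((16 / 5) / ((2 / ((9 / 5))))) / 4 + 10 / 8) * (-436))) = 1475 / 493879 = 0.00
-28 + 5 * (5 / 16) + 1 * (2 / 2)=-25.44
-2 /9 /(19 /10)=-20 /171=-0.12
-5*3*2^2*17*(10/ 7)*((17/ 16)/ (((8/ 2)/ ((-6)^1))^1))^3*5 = 845650125/ 28672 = 29493.94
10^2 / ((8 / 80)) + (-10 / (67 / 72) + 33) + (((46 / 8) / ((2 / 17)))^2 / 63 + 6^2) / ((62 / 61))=18339715015 / 16748928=1094.98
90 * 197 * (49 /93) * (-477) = -138134430 /31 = -4455949.35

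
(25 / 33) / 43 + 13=18472 / 1419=13.02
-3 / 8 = -0.38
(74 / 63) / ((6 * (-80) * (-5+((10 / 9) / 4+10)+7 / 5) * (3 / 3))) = -37 / 100968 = -0.00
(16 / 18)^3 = 512 / 729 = 0.70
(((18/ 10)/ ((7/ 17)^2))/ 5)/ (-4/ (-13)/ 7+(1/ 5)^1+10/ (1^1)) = 33813/ 163135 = 0.21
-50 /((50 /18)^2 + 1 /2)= -8100 /1331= -6.09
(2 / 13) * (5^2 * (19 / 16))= 4.57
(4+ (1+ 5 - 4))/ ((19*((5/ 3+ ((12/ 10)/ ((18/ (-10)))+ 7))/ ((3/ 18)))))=1/ 152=0.01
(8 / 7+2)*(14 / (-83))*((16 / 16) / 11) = -0.05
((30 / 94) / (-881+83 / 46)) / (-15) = 46 / 1900821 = 0.00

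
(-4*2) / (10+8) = -4 / 9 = -0.44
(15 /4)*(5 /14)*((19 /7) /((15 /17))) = 1615 /392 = 4.12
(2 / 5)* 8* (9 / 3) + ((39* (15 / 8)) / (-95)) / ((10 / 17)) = 12603 / 1520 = 8.29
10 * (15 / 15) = 10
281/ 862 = 0.33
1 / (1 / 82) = 82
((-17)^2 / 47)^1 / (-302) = -289 / 14194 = -0.02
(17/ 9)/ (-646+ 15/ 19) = -323/ 110331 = -0.00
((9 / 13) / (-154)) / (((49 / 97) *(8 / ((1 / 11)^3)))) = -873 / 1044547504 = -0.00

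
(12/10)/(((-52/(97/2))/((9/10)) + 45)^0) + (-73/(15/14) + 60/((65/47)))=-4592/195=-23.55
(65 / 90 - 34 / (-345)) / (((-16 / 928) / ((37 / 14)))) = -1823027 / 14490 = -125.81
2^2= 4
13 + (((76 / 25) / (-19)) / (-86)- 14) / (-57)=14239 / 1075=13.25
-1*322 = -322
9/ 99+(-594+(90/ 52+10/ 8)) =-338011/ 572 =-590.93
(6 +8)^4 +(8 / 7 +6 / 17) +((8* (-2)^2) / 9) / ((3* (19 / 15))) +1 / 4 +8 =3127778165 / 81396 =38426.68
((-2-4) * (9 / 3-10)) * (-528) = -22176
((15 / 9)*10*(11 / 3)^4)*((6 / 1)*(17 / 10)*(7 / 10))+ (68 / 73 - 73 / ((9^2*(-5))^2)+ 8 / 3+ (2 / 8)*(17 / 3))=21514.63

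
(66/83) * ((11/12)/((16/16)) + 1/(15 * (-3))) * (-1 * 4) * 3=-3542/415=-8.53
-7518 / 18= -417.67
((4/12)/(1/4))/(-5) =-4/15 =-0.27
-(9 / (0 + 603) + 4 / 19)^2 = -82369 / 1620529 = -0.05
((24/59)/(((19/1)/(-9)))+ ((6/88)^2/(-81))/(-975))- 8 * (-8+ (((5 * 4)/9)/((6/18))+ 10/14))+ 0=634505422247/133307974800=4.76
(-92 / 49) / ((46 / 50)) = -100 / 49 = -2.04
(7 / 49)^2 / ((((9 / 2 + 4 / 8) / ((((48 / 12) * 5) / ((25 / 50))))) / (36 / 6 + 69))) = 12.24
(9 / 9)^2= 1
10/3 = 3.33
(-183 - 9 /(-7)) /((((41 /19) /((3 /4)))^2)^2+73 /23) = -308826365256 /121860681887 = -2.53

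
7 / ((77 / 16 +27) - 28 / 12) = 336 / 1415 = 0.24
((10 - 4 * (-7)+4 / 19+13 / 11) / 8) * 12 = 59.09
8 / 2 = 4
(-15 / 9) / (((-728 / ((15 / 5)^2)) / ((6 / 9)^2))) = 5 / 546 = 0.01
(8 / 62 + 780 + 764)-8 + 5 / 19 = 1536.39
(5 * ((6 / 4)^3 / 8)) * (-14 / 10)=-189 / 64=-2.95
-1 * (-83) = 83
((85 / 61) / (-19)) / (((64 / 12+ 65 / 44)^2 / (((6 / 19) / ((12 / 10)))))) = -7405200 / 17797394221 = -0.00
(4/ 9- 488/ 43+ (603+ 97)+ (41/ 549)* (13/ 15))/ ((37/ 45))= 244035119/ 291153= 838.17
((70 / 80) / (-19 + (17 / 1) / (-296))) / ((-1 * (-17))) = -259 / 95897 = -0.00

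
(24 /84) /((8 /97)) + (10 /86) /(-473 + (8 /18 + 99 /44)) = 70614161 /20384924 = 3.46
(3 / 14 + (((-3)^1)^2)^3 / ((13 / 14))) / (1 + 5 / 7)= 47641 / 104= 458.09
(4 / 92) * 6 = 6 / 23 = 0.26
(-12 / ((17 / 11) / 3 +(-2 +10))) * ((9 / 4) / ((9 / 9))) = -891 / 281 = -3.17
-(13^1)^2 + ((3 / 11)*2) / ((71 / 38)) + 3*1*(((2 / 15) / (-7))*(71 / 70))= -161462676 / 956725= -168.77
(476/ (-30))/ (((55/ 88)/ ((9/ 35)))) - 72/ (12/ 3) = -3066/ 125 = -24.53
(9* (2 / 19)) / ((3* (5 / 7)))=42 / 95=0.44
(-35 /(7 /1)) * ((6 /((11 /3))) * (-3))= 270 /11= 24.55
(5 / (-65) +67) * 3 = 2610 / 13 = 200.77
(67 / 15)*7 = 469 / 15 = 31.27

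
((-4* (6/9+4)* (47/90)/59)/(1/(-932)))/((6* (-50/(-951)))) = 97201076/199125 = 488.14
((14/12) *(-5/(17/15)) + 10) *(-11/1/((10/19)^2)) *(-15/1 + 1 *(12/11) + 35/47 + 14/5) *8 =18774888/1175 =15978.63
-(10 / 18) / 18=-5 / 162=-0.03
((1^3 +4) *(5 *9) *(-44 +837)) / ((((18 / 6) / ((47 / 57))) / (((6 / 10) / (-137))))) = -559065 / 2603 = -214.78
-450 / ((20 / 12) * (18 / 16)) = -240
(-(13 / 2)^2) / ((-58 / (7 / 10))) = 1183 / 2320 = 0.51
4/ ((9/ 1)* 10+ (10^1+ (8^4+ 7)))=4/ 4203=0.00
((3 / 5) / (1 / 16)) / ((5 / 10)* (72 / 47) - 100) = -282 / 2915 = -0.10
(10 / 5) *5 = 10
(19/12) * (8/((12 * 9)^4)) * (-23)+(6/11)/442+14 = 14.00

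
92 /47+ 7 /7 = 139 /47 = 2.96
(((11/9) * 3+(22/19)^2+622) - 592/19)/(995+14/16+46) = 1032488/1805361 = 0.57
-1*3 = -3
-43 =-43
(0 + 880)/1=880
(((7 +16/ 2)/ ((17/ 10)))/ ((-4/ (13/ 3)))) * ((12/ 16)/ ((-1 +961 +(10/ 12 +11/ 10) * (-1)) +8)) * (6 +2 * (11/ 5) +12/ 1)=-40950/ 246347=-0.17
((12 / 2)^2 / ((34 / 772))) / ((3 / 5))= 23160 / 17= 1362.35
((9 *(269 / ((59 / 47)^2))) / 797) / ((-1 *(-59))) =5347989 / 163687063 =0.03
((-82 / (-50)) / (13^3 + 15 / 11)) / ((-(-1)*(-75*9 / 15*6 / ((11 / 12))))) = -4961 / 1958742000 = -0.00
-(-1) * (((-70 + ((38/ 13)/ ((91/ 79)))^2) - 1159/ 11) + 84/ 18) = -7585925405/ 46183137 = -164.26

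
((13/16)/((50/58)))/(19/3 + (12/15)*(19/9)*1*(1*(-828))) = -1131/1670480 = -0.00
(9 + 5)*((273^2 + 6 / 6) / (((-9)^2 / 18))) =2086840 / 9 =231871.11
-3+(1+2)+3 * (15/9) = 5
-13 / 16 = -0.81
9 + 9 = 18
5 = 5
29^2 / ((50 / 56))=941.92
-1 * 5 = -5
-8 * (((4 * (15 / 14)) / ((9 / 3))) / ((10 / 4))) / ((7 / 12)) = -384 / 49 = -7.84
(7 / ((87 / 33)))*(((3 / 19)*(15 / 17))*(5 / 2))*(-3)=-51975 / 18734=-2.77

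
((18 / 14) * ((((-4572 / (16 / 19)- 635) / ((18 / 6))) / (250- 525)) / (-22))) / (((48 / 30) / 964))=-17537811 / 67760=-258.82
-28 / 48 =-7 / 12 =-0.58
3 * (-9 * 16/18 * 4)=-96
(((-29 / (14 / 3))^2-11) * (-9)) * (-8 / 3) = 32478 / 49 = 662.82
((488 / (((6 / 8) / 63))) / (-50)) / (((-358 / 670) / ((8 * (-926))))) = -10172902656 / 895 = -11366371.68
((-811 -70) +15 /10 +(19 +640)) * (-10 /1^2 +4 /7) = 2079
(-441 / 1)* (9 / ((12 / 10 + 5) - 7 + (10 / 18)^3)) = 14467005 / 2291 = 6314.71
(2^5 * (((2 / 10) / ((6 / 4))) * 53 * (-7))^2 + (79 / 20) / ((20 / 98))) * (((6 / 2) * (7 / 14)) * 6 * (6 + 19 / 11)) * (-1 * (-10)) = 54469245.25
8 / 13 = 0.62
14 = 14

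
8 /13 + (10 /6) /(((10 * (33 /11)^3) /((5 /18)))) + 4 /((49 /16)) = 3572369 /1857492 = 1.92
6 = 6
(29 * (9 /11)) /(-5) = -261 /55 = -4.75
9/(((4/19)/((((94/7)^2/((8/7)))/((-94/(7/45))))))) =-893/80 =-11.16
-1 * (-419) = 419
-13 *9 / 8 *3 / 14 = -3.13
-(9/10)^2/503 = -81/50300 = -0.00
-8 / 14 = -4 / 7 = -0.57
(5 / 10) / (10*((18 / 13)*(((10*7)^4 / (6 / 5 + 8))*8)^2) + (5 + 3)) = 6877 / 83013134400000110032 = 0.00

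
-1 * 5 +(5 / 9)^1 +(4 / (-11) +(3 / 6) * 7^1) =-1.31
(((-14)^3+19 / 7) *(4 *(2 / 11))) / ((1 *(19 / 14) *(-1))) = 307024 / 209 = 1469.01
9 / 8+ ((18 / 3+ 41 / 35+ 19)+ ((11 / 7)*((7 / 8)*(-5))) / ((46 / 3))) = 345803 / 12880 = 26.85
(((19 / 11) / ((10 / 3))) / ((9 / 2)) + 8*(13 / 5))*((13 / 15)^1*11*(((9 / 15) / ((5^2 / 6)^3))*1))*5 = 3230136 / 390625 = 8.27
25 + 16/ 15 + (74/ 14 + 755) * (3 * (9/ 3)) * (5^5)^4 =68518638610839846487/ 105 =652558462960379490.35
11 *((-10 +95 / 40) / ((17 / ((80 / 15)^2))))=-21472 / 153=-140.34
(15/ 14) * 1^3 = 15/ 14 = 1.07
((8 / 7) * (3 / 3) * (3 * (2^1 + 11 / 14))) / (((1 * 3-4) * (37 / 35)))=-2340 / 259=-9.03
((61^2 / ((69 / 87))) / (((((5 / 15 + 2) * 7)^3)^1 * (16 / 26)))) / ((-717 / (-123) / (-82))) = -63669655179 / 2586866212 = -24.61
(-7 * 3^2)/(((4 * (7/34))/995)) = -152235/2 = -76117.50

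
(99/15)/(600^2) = 11/600000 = 0.00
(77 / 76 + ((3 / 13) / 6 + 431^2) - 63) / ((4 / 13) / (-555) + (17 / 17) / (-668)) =-17004978400155 / 187853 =-90522793.89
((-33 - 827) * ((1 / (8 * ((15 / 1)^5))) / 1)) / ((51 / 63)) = -301 / 1721250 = -0.00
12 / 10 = 6 / 5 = 1.20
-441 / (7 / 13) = -819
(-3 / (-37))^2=9 / 1369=0.01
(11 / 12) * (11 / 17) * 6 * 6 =363 / 17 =21.35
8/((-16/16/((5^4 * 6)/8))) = -3750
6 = 6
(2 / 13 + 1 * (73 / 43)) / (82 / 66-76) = -34155 / 1379053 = -0.02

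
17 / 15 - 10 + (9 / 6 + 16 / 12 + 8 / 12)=-161 / 30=-5.37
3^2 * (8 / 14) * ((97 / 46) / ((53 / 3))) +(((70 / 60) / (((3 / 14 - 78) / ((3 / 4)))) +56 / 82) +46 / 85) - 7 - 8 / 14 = -744151596317 / 129536571780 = -5.74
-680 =-680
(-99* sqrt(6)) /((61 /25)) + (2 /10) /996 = 1 /4980-2475* sqrt(6) /61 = -99.38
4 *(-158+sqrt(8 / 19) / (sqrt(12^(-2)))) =-632+96 *sqrt(38) / 19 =-600.85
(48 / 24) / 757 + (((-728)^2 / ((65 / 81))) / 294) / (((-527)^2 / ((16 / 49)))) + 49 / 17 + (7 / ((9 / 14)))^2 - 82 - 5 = 143756417066504 / 4172229727785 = 34.46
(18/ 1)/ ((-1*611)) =-18/ 611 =-0.03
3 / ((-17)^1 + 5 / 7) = -7 / 38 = -0.18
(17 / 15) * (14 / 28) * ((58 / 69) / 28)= 493 / 28980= 0.02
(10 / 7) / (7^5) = 10 / 117649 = 0.00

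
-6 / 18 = -1 / 3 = -0.33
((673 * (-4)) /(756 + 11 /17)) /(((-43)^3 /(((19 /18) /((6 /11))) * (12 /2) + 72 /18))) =6429842 /9204286869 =0.00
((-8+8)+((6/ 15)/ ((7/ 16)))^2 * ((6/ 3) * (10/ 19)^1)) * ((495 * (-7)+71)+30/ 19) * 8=-23880.31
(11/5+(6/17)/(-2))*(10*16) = 5504/17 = 323.76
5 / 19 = 0.26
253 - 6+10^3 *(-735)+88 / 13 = -9551701 / 13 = -734746.23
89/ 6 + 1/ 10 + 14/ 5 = 266/ 15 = 17.73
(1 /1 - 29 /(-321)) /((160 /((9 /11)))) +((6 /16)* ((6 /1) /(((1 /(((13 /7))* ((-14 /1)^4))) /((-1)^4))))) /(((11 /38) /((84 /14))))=62658296169 /18832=3327224.73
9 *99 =891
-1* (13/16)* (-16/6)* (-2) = -13/3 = -4.33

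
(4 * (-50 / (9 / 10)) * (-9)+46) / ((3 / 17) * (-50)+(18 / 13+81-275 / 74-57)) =33460284 / 210065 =159.29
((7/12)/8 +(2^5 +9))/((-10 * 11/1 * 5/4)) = -3943/13200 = -0.30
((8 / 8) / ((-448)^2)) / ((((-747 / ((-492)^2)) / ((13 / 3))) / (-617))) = 13483301 / 3123456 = 4.32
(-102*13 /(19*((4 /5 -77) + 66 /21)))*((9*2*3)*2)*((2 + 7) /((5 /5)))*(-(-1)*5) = 225552600 /48583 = 4642.62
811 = 811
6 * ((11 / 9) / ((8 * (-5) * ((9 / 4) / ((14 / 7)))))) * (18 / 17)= -44 / 255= -0.17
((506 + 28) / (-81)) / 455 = -178 / 12285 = -0.01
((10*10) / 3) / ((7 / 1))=100 / 21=4.76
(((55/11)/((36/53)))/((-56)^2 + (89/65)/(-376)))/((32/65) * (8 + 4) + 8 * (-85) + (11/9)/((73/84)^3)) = -20470998455375/5862585381342443244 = -0.00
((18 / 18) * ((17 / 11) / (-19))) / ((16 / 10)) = -85 / 1672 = -0.05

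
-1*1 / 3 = -1 / 3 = -0.33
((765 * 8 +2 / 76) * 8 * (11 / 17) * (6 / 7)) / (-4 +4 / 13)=-4750889 / 646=-7354.32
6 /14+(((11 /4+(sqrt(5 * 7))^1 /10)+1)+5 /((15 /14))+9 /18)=sqrt(35) /10+785 /84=9.94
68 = 68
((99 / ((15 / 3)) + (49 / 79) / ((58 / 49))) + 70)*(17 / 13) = 35178491 / 297830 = 118.12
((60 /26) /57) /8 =5 /988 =0.01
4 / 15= 0.27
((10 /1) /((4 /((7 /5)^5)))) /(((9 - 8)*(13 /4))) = 33614 /8125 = 4.14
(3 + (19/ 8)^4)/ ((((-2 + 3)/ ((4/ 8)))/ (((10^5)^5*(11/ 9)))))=1914915771484375000000000000/ 9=212768419053819444444444400.00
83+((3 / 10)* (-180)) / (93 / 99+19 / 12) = 2279 / 37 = 61.59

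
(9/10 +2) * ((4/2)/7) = 29/35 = 0.83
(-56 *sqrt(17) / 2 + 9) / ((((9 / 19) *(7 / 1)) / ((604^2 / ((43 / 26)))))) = 180219104 / 301-720876416 *sqrt(17) / 387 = -7081496.98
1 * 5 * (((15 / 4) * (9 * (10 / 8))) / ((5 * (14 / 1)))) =675 / 224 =3.01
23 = 23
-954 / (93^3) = -106 / 89373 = -0.00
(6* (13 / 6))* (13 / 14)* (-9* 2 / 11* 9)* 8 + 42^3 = 5595264 / 77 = 72665.77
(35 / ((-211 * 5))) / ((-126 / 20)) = 10 / 1899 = 0.01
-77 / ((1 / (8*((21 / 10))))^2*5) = -543312 / 125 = -4346.50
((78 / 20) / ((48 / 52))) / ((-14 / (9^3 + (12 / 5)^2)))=-3104361 / 14000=-221.74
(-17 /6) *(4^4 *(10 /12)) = -5440 /9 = -604.44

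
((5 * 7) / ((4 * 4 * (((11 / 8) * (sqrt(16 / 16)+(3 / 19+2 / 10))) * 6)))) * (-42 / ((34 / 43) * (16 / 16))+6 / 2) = -236075 / 24123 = -9.79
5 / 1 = 5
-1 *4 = -4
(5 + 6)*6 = 66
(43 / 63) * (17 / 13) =731 / 819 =0.89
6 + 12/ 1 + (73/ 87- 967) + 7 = -81881/ 87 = -941.16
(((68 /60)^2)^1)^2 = 83521 /50625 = 1.65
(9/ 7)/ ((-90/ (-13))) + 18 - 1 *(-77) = 6663/ 70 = 95.19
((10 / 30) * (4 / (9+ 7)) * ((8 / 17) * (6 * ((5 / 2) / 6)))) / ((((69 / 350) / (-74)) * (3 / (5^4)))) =-80937500 / 10557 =-7666.71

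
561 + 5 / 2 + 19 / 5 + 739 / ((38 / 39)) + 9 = 126801 / 95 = 1334.75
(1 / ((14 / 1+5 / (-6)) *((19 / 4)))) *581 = 13944 / 1501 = 9.29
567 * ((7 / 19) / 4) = 3969 / 76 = 52.22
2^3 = 8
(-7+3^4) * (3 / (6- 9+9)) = 37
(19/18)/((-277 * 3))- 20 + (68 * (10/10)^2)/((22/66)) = 2752253/14958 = 184.00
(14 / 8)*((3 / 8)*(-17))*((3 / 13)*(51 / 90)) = -6069 / 4160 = -1.46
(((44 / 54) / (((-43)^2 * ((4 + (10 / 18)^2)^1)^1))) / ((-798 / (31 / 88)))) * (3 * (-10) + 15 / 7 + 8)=4309 / 4806201848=0.00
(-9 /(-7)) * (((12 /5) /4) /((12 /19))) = 1.22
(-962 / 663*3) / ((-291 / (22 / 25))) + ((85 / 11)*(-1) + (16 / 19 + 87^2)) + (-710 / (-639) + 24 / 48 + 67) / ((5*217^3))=11984024302939682731 / 1584742324784850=7562.13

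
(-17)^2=289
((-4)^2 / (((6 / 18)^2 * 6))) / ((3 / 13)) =104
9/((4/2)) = 9/2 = 4.50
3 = 3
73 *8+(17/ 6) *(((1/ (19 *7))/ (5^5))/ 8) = 11650800017/ 19950000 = 584.00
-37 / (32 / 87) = -3219 / 32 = -100.59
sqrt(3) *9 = 9 *sqrt(3) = 15.59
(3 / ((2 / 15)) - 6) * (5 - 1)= 66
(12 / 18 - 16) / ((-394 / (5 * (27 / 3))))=345 / 197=1.75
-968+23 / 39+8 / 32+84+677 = -32161 / 156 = -206.16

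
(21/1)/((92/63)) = 1323/92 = 14.38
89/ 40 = 2.22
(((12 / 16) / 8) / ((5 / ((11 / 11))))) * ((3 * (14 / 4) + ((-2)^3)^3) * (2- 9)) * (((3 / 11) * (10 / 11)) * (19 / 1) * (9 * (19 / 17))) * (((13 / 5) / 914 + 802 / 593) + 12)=437085584496477 / 10493158720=41654.34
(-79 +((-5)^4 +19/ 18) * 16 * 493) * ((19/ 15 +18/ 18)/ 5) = 60444146/ 27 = 2238672.07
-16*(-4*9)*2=1152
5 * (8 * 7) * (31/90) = 868/9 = 96.44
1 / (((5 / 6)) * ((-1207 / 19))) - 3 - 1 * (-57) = 325776 / 6035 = 53.98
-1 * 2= -2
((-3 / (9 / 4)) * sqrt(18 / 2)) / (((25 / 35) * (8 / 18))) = -63 / 5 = -12.60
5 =5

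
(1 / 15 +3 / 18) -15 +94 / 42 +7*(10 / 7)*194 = 134923 / 70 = 1927.47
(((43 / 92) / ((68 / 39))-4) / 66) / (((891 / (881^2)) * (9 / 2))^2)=-14064837438761587 / 6637753359864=-2118.92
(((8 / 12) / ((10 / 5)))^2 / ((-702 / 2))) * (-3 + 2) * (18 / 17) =2 / 5967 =0.00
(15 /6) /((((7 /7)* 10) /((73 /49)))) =73 /196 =0.37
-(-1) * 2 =2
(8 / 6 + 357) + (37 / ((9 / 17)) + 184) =5510 / 9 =612.22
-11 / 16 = -0.69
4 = 4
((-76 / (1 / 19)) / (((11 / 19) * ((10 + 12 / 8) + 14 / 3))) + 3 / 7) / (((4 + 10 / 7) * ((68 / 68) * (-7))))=1149111 / 283822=4.05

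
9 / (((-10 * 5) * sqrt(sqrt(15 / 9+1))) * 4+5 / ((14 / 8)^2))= 9 / (80 / 49- 200 * 6^(3 / 4) / 3)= -0.04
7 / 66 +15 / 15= 73 / 66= 1.11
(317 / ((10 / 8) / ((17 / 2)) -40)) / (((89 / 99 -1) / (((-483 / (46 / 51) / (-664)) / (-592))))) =-571390281 / 5326342400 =-0.11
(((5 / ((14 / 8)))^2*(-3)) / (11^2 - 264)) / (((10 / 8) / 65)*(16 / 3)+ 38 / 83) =149400 / 488873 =0.31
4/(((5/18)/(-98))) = -7056/5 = -1411.20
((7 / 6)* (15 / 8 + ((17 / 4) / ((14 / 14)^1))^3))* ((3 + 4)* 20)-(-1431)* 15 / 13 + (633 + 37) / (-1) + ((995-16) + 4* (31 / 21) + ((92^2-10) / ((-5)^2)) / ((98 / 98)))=1102836573 / 72800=15148.85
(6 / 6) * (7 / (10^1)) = 7 / 10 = 0.70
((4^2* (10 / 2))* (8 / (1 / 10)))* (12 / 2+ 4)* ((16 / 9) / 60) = 51200 / 27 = 1896.30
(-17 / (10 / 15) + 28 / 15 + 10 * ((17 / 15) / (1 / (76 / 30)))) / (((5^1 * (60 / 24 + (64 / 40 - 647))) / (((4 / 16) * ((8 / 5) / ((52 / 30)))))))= -457 / 1253655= -0.00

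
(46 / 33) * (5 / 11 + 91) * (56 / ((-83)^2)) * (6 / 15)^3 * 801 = 5535350016 / 104196125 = 53.12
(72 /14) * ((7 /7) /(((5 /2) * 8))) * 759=6831 /35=195.17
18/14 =9/7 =1.29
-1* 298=-298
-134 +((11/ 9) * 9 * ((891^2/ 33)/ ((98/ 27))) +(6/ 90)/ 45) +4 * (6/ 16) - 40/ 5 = 2406766549/ 33075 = 72766.94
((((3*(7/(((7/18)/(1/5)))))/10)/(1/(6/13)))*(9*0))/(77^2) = 0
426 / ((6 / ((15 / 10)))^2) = 213 / 8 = 26.62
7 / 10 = 0.70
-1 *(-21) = 21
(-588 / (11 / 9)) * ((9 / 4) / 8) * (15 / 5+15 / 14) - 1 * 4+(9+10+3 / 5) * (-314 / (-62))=-12429519 / 27280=-455.63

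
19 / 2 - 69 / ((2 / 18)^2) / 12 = -1825 / 4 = -456.25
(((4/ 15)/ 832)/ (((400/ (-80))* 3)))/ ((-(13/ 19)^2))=0.00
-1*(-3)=3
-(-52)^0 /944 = -1 /944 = -0.00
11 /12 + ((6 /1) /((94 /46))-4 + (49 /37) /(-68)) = -14779 /88689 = -0.17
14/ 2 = 7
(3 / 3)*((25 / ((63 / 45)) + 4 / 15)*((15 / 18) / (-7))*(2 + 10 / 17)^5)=-156917787136 / 626156937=-250.60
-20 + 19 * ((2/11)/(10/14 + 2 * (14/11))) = -4754/251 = -18.94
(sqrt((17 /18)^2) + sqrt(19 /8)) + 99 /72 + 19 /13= sqrt(38) /4 + 3539 /936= 5.32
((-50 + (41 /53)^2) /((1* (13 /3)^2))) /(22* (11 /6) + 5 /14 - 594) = 52454682 /11032041319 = 0.00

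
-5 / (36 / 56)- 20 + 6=-196 / 9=-21.78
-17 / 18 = -0.94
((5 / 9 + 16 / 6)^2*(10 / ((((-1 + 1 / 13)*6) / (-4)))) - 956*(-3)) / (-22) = -2145437 / 16038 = -133.77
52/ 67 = 0.78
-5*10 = -50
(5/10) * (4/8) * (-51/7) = -51/28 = -1.82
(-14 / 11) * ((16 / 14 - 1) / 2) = -1 / 11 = -0.09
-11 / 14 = -0.79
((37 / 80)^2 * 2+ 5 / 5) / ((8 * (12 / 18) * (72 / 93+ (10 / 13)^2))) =71810973 / 366387200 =0.20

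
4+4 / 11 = 48 / 11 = 4.36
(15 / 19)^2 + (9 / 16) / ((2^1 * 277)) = 1997649 / 3199904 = 0.62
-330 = -330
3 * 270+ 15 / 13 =10545 / 13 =811.15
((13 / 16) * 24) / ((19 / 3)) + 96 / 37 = 7977 / 1406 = 5.67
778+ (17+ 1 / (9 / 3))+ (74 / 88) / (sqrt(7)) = 37 * sqrt(7) / 308+ 2386 / 3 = 795.65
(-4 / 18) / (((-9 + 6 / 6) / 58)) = 29 / 18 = 1.61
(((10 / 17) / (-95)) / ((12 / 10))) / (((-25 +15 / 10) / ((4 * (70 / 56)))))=50 / 45543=0.00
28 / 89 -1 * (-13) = 13.31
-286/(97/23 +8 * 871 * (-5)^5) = 6578/500824903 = 0.00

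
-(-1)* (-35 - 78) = -113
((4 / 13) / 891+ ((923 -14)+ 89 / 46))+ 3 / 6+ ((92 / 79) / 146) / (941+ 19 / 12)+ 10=16012701764601875 / 17378002131633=921.44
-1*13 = -13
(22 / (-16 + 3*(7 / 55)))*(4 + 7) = -13310 / 859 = -15.49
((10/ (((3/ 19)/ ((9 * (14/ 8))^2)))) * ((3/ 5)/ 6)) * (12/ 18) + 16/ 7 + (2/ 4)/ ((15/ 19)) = 882247/ 840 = 1050.29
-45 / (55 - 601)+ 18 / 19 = 3561 / 3458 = 1.03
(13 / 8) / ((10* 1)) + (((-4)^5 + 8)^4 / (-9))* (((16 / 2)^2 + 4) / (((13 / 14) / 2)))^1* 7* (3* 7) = -7952942506552851973 / 3120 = -2549020034151555.12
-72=-72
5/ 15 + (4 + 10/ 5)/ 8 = 13/ 12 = 1.08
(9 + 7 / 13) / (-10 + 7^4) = 124 / 31083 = 0.00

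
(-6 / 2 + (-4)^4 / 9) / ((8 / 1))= 229 / 72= 3.18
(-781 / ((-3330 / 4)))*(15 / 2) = 781 / 111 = 7.04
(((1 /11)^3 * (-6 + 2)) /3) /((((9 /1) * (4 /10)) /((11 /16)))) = -5 /26136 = -0.00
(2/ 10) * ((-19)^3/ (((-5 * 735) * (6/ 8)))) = 27436/ 55125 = 0.50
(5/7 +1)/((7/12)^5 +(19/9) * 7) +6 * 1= 158133606/25857937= 6.12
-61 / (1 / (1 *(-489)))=29829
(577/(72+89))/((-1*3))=-577/483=-1.19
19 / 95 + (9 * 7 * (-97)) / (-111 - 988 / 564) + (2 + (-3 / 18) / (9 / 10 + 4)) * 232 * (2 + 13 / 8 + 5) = 15534614367 / 3895010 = 3988.34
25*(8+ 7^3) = 8775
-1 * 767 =-767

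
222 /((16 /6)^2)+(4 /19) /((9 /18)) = 31.64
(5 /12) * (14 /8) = 35 /48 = 0.73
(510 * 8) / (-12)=-340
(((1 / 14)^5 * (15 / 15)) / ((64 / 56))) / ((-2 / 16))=-1 / 76832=-0.00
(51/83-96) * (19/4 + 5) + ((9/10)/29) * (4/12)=-44770137/48140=-930.00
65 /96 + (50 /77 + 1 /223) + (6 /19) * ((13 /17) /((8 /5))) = 1.48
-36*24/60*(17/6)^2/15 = -578/75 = -7.71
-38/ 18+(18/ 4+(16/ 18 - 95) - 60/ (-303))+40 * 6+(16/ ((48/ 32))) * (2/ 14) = 1908895/ 12726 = 150.00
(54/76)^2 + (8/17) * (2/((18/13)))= 261713/220932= 1.18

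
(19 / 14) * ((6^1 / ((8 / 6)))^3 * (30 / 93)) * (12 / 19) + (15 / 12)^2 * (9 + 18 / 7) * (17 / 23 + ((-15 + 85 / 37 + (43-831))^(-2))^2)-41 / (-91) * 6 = 32999141118583640390618013 / 799729246784229453456128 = 41.26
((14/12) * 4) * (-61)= -854/3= -284.67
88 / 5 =17.60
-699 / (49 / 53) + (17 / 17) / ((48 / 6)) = -296327 / 392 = -755.94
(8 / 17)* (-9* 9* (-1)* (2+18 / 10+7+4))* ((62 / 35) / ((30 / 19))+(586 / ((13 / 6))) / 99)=4624602768 / 2127125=2174.11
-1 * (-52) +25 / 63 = 3301 / 63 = 52.40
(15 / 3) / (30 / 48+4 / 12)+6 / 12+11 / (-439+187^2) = 2270474 / 397095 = 5.72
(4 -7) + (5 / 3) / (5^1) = -8 / 3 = -2.67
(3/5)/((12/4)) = 1/5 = 0.20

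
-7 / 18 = -0.39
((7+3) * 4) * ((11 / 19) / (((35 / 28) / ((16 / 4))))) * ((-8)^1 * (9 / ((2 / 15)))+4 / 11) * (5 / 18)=-1899520 / 171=-11108.30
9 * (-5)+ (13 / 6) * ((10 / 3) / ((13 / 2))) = -395 / 9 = -43.89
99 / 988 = 0.10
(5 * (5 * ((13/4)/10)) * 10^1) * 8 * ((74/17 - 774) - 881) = -1072920.59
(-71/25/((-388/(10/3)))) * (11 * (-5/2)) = -781/1164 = -0.67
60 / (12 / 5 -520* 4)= -75 / 2597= -0.03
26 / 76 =13 / 38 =0.34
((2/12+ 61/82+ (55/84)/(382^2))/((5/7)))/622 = 152539973/74427076960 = 0.00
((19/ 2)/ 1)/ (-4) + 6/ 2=5/ 8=0.62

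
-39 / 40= -0.98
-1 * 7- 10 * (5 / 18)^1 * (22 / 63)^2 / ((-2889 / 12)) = -240746861 / 34399323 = -7.00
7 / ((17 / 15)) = 105 / 17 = 6.18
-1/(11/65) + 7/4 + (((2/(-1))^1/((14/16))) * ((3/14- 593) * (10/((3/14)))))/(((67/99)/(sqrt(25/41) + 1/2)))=963926013/20636 + 219093600 * sqrt(41)/19229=119667.55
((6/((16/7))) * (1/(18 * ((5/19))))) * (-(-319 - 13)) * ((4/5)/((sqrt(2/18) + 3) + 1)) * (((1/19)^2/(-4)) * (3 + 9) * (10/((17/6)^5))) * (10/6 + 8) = -262035648/1753523395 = -0.15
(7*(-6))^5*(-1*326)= 42605341632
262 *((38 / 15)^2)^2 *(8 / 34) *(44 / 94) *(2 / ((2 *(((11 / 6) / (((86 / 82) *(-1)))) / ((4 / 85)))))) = -1503433099264 / 46988690625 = -32.00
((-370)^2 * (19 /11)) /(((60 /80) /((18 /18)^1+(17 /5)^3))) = 190608608 /15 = 12707240.53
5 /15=1 /3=0.33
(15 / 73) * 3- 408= -29739 / 73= -407.38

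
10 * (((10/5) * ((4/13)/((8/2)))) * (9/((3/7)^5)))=336140/351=957.66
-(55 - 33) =-22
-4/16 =-1/4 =-0.25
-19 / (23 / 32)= -608 / 23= -26.43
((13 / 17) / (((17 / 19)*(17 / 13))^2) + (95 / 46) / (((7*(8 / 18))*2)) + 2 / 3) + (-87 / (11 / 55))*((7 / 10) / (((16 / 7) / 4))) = -5829967233061 / 10972654896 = -531.32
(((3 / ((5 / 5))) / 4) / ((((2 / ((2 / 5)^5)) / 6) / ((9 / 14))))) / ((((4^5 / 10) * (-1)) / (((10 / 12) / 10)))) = -27 / 2240000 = -0.00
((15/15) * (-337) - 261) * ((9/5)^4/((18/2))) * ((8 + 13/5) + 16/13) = -25787646/3125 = -8252.05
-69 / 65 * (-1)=69 / 65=1.06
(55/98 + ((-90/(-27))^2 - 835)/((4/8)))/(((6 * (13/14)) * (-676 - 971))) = 1452845/8093358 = 0.18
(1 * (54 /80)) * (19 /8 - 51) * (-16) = 525.15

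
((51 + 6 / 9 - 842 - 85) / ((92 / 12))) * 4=-10504 / 23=-456.70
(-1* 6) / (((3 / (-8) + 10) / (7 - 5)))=-96 / 77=-1.25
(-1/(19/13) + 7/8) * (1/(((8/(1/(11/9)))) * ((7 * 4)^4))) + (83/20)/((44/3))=0.28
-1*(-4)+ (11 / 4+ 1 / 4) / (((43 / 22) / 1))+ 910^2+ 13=35609097 / 43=828118.53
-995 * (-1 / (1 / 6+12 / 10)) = 29850 / 41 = 728.05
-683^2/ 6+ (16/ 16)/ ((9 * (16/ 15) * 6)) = -22391467/ 288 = -77748.15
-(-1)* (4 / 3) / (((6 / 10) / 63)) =140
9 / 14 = 0.64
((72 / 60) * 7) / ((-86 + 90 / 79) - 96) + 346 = 12357461 / 35720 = 345.95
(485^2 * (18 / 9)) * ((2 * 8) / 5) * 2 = 3010880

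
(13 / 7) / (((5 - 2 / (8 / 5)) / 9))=156 / 35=4.46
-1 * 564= -564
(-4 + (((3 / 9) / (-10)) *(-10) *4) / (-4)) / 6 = -13 / 18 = -0.72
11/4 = 2.75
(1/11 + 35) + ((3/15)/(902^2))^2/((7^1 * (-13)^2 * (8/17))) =5495858087585465617/156617717521865600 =35.09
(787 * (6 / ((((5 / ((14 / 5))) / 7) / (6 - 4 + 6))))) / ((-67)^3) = -3702048 / 7519075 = -0.49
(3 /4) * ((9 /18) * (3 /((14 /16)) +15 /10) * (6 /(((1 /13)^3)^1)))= 1364337 /56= 24363.16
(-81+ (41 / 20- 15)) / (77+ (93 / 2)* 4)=-1879 / 5260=-0.36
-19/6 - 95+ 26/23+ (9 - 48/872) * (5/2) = -561622/7521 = -74.67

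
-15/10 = -1.50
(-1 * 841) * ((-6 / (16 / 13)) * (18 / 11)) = 295191 / 44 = 6708.89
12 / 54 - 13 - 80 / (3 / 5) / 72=-395 / 27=-14.63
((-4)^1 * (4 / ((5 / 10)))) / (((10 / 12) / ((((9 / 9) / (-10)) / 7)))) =96 / 175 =0.55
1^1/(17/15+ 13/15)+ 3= 7/2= 3.50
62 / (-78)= -31 / 39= -0.79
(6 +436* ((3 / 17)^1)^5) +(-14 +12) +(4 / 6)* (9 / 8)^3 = 5.02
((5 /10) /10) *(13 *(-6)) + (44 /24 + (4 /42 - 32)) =-33.97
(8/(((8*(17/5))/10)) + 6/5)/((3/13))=4576/255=17.95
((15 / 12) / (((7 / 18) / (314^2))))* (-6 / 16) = -3327615 / 28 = -118843.39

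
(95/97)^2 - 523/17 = -4767482/159953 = -29.81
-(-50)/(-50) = -1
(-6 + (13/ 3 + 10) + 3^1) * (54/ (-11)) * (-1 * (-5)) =-3060/ 11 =-278.18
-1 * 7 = -7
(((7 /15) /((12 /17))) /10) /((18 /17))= 2023 /32400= 0.06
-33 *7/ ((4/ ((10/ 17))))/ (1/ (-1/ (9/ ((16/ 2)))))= 1540/ 51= 30.20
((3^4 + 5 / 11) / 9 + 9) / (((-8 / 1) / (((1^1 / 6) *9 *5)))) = -8935 / 528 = -16.92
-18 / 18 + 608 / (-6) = -307 / 3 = -102.33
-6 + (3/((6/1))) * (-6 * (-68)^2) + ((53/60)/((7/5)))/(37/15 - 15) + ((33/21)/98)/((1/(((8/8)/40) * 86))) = -17898199503/1289680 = -13878.02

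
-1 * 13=-13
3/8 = 0.38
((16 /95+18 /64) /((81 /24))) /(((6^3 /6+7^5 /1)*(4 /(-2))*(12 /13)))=-17771 /4147420320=-0.00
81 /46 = 1.76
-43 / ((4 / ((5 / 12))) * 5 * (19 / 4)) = -43 / 228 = -0.19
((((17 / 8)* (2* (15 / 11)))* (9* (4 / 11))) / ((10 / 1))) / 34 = 27 / 484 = 0.06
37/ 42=0.88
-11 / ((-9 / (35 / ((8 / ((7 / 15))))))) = 539 / 216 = 2.50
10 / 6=5 / 3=1.67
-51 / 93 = -17 / 31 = -0.55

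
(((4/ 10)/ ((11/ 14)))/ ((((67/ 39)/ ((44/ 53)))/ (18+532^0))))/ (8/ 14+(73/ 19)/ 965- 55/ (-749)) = 16281744024/ 2260080113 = 7.20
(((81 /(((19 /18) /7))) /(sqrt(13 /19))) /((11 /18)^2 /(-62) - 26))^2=42032432808624384 /67409057330407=623.54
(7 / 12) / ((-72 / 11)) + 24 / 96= 139 / 864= 0.16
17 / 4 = 4.25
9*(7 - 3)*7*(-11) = -2772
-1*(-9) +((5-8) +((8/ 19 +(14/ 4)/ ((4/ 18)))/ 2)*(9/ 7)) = 17445/ 1064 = 16.40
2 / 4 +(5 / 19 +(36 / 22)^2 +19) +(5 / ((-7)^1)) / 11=720191 / 32186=22.38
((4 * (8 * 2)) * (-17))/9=-1088/9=-120.89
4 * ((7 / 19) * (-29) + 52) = 3140 / 19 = 165.26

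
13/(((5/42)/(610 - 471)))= 75894/5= 15178.80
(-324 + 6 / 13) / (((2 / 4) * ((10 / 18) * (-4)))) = 18927 / 65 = 291.18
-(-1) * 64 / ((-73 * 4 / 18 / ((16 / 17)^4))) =-18874368 / 6097033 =-3.10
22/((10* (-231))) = -1/105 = -0.01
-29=-29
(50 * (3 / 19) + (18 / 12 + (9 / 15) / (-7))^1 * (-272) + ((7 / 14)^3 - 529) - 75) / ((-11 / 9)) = 46954287 / 58520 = 802.36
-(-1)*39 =39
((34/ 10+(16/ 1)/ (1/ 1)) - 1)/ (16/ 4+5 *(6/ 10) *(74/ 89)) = 4094/ 1445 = 2.83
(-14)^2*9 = 1764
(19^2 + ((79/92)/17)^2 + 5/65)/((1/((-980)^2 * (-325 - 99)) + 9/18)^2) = 118996910161034421640320000/82389693543496657958653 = 1444.32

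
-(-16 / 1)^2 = -256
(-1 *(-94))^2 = 8836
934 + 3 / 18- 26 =908.17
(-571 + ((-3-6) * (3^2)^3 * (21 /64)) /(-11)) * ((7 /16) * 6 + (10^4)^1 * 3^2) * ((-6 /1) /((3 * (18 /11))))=63410569421 /1536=41282922.80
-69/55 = -1.25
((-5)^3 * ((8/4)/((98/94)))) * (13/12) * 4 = -152750/147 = -1039.12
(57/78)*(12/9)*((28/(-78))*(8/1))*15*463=-9852640/507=-19433.21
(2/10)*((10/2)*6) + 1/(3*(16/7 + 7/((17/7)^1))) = 6.06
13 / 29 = 0.45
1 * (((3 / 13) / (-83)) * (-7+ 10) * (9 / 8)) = -81 / 8632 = -0.01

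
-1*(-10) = 10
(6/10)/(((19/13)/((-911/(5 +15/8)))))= -284232/5225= -54.40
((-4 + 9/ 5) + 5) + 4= 34/ 5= 6.80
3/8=0.38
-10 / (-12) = 5 / 6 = 0.83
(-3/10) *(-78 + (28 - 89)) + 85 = 1267/10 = 126.70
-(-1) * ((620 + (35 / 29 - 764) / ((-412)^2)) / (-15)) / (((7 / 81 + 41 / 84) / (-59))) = 34032573213849 / 8017645660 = 4244.71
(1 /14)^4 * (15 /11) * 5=75 /422576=0.00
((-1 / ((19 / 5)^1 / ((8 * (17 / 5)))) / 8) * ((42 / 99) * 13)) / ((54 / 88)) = -12376 / 1539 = -8.04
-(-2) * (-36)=-72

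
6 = 6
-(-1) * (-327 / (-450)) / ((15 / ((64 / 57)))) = 3488 / 64125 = 0.05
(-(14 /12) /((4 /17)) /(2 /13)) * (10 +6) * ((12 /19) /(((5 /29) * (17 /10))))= -21112 /19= -1111.16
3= 3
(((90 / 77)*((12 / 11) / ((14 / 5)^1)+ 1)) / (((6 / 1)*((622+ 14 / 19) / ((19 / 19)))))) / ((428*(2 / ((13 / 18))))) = 1235 / 3367292544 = 0.00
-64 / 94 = -32 / 47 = -0.68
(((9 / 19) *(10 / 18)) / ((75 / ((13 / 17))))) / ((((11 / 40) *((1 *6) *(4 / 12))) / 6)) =104 / 3553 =0.03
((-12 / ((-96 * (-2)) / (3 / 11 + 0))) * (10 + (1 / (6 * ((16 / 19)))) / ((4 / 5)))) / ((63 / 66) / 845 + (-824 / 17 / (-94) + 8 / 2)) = -2656734925 / 68699646976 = -0.04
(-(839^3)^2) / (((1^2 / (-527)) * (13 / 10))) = 1838156059313389524470 / 13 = 141396619947183809574.62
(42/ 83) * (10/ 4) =105/ 83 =1.27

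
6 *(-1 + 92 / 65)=162 / 65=2.49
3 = 3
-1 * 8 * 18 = -144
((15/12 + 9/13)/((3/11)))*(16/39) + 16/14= 43276/10647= 4.06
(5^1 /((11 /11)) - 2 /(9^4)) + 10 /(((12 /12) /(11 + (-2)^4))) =1804273 /6561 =275.00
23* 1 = 23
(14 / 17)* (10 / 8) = 35 / 34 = 1.03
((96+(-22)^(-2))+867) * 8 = 932186 / 121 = 7704.02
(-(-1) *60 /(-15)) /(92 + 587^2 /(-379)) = 1516 /309701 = 0.00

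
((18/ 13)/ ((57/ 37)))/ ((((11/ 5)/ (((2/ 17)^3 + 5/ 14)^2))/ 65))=1689848262975/ 494385688258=3.42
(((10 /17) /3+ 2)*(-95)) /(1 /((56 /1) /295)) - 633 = -2023865 /3009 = -672.60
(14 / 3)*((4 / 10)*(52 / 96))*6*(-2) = -182 / 15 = -12.13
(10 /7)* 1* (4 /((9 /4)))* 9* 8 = 1280 /7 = 182.86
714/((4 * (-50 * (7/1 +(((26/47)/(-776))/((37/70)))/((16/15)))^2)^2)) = 0.00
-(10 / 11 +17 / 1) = -197 / 11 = -17.91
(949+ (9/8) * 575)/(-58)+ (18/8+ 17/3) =-19.60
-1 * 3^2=-9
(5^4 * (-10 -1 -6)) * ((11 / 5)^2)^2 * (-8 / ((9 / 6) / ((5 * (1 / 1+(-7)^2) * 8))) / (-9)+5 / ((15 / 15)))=-7998305095 / 27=-296233522.04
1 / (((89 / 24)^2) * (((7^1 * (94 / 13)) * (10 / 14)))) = 3744 / 1861435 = 0.00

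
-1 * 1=-1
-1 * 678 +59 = -619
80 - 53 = 27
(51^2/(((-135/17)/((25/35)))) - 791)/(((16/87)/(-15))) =2340735/28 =83597.68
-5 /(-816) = 5 /816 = 0.01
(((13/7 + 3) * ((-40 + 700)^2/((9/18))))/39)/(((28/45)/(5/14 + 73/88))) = 922704750/4459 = 206930.87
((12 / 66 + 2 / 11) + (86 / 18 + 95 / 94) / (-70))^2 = 33493758169 / 424348016400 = 0.08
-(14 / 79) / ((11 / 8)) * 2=-224 / 869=-0.26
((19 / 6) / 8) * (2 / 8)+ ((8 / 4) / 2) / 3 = 83 / 192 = 0.43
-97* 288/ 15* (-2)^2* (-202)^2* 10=-3039734784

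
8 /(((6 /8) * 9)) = 1.19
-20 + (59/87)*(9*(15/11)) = -3725/319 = -11.68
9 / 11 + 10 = 119 / 11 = 10.82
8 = 8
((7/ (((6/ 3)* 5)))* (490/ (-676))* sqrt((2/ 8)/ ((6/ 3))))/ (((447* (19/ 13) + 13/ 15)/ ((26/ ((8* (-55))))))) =1029* sqrt(2)/ 89805056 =0.00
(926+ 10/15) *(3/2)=1390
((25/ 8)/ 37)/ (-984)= -25/ 291264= -0.00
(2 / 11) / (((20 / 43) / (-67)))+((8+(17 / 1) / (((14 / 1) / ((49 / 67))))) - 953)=-3575566 / 3685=-970.30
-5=-5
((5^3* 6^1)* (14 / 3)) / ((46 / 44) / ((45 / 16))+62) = 866250 / 15437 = 56.12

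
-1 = -1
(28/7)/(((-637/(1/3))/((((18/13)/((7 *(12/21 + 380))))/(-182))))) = 1/167292762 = 0.00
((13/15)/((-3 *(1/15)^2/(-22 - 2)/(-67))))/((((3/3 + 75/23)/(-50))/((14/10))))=12019800/7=1717114.29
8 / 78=4 / 39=0.10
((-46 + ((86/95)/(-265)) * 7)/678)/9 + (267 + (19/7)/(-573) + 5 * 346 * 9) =1626356216750438/102693532725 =15836.99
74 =74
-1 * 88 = -88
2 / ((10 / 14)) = 14 / 5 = 2.80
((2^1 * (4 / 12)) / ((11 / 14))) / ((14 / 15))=10 / 11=0.91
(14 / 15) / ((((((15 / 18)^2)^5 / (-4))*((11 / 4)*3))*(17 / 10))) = -3009871872 / 1826171875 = -1.65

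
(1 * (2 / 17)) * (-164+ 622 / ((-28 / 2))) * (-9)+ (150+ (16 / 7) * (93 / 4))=50436 / 119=423.83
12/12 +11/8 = 19/8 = 2.38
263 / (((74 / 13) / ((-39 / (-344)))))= 133341 / 25456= 5.24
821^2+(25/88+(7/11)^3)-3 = 7177162393/10648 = 674038.54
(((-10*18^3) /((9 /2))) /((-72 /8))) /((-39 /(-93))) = 44640 /13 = 3433.85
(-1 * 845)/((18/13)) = -10985/18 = -610.28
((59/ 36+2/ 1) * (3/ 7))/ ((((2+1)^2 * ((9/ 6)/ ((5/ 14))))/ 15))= 0.62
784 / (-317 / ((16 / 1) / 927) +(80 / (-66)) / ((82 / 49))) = -0.04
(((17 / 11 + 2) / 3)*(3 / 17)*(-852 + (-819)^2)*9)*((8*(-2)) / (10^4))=-235138059 / 116875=-2011.88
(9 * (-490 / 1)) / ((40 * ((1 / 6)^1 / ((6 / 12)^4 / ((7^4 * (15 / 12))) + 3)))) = -3889647 / 1960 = -1984.51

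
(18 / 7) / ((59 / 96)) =1728 / 413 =4.18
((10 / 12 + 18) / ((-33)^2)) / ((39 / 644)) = 36386 / 127413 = 0.29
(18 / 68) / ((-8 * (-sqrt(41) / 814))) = 3663 * sqrt(41) / 5576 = 4.21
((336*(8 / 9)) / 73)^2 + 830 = 40610446 / 47961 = 846.74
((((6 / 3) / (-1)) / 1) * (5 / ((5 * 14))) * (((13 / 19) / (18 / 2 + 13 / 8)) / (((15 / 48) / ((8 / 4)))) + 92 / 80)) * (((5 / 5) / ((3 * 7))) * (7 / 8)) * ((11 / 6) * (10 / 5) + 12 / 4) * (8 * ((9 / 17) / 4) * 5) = -50457 / 153748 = -0.33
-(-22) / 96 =11 / 48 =0.23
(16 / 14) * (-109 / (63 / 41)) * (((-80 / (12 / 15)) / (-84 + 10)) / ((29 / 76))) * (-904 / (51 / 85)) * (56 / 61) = 4912610816000 / 12370617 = 397119.30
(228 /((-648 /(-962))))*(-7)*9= -63973 /3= -21324.33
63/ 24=21/ 8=2.62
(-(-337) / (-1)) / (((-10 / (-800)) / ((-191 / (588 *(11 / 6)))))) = 2574680 / 539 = 4776.77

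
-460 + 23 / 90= -41377 / 90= -459.74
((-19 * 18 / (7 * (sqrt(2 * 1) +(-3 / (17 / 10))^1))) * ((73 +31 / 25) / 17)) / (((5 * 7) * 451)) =5395392 * sqrt(2) / 444742375 +1904256 / 88948475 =0.04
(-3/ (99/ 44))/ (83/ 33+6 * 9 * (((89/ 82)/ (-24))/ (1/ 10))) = 7216/ 118553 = 0.06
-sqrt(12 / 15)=-0.89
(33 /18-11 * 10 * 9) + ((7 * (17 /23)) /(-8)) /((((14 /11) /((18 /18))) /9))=-1095985 /1104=-992.74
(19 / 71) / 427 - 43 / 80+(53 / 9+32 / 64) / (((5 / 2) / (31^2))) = 53596013081 / 21828240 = 2455.35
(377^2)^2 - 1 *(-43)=20200652684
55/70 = 11/14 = 0.79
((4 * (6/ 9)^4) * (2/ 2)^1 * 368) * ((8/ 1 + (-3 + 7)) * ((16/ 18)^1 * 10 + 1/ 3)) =7819264/ 243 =32178.04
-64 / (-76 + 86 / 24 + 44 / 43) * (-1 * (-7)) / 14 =16512 / 36839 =0.45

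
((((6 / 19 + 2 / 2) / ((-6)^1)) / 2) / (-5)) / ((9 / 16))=20 / 513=0.04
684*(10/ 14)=3420/ 7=488.57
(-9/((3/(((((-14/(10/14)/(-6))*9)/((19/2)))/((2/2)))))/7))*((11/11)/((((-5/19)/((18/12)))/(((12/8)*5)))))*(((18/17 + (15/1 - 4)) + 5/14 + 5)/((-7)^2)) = 67149/68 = 987.49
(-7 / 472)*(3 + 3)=-21 / 236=-0.09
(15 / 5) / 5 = 3 / 5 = 0.60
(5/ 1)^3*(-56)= -7000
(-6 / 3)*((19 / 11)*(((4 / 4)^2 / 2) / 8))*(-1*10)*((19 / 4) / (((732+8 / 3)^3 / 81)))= 10935 / 5219636224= 0.00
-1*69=-69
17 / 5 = 3.40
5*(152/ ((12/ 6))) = 380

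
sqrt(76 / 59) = 2 * sqrt(1121) / 59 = 1.13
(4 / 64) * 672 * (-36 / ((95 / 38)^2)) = -6048 / 25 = -241.92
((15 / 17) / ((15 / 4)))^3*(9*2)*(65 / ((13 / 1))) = 5760 / 4913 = 1.17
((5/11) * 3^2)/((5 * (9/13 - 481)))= -117/68684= -0.00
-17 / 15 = -1.13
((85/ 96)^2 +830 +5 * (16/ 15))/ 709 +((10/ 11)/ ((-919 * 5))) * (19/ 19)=77883418325/ 66053661696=1.18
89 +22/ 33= 89.67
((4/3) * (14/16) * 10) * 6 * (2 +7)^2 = 5670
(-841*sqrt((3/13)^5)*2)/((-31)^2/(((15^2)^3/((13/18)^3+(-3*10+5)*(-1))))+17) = -1005619232250000*sqrt(39)/2481411207207049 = -2.53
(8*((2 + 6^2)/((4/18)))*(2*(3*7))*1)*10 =574560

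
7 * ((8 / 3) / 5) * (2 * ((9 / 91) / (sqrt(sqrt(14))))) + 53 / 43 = 24 * 14^(3 / 4) / 455 + 53 / 43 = 1.61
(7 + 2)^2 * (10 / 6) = 135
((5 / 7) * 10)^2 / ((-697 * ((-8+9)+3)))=-625 / 34153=-0.02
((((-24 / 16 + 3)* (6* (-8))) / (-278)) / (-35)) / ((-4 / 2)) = 18 / 4865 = 0.00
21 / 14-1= 1 / 2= 0.50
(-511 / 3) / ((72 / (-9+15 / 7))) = 146 / 9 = 16.22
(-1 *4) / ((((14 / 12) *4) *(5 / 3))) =-18 / 35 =-0.51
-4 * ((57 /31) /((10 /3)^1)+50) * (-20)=4044.13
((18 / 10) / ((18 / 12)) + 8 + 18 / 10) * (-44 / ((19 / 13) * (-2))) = 3146 / 19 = 165.58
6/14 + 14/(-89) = 169/623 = 0.27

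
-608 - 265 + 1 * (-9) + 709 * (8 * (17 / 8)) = 11171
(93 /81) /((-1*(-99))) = 31 /2673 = 0.01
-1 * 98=-98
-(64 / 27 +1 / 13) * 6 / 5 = -1718 / 585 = -2.94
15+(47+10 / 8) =253 / 4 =63.25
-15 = -15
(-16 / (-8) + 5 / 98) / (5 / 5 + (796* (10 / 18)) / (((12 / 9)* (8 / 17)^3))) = 154368 / 239608579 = 0.00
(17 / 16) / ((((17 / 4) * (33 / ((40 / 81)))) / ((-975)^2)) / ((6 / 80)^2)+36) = 359125 / 12185952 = 0.03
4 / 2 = 2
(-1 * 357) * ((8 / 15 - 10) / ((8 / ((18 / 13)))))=76041 / 130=584.93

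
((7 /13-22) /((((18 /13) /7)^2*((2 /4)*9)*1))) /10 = -19747 /1620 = -12.19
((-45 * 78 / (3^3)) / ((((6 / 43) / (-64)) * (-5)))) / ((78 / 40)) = -55040 / 9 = -6115.56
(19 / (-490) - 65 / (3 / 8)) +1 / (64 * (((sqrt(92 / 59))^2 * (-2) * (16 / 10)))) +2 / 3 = -11958839033 / 69242880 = -172.71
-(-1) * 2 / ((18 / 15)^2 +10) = 25 / 143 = 0.17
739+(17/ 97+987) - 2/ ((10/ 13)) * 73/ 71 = 59348792/ 34435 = 1723.50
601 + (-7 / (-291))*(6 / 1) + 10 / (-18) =524314 / 873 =600.59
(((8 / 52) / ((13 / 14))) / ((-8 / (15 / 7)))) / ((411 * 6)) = -5 / 277836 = -0.00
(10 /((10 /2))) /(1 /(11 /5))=22 /5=4.40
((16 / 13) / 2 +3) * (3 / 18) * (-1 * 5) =-235 / 78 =-3.01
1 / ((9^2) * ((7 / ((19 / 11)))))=19 / 6237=0.00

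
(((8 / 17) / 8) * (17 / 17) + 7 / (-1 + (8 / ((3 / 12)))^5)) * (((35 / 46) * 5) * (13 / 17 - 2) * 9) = -554908370625 / 223036302857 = -2.49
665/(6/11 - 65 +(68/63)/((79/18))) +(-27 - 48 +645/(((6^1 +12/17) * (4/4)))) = 160700295/14842078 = 10.83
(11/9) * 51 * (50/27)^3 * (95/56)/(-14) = -277578125/5786802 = -47.97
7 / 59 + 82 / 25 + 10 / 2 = 12388 / 1475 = 8.40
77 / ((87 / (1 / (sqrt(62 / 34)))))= 77 * sqrt(527) / 2697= 0.66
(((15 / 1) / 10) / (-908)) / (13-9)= -3 / 7264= -0.00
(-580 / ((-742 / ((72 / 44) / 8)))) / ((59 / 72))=46980 / 240779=0.20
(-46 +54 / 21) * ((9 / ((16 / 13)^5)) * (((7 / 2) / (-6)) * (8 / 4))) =161.47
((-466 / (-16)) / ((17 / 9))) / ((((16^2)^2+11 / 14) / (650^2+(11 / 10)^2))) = 99.40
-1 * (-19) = 19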